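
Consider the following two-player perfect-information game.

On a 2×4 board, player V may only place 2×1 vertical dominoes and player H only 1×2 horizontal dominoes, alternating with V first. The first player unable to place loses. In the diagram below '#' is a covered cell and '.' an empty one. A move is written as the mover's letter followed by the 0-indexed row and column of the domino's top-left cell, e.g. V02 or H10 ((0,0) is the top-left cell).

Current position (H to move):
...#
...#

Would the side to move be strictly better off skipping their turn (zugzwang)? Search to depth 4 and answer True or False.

zugzwang(...#/...#, H) = False

[...#/...#] H move#1: H00:+1/##.#/...#*, H01:+1/.###/...#, H10:+1/...#/##.#, H11:+1/...#/.###
[##.#/...#] V move#2: V02:-1/####/..##*
[####/..##] H move#3: H10:+1/####/####*
[####/####] end (terminal -1, V#4); searched ...#/...# to 4
suppose H passes — search the same position with V to move:
pass> [...#/...#] V move#1: V00:-1/#..#/#..#, V01:+1/.#.#/.#.#*, V02:-1/..##/..##
pass> [.#.#/.#.#] end (terminal -1, H#2); searched ...#/...# to 4
for H: play +1, pass -1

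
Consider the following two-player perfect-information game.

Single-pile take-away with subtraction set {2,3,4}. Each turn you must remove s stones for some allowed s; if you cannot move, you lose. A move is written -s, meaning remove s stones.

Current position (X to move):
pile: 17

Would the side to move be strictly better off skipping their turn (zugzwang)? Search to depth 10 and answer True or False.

zugzwang(17, X) = False

p1 X@[17]: -2[15]-1 -3[14]-1 -4[13]+1*
p2 O@[13]: -2[11]-1* -3[10]-1 -4[9]-1
p3 X@[11]: -2[9]-1 -3[8]-1 -4[7]+1*
p4 O@[7]: -2[5]-1* -3[4]-1 -4[3]-1
p5 X@[5]: -2[3]-1 -3[2]-1 -4[1]+1*
p6 O@[1] terminal -1; root [17] d10
if X skipped the turn, O would face:
~ p1 O@[17]: -2[15]-1 -3[14]-1 -4[13]+1*
~ p2 X@[13]: -2[11]-1* -3[10]-1 -4[9]-1
~ p3 O@[11]: -2[9]-1 -3[8]-1 -4[7]+1*
~ p4 X@[7]: -2[5]-1* -3[4]-1 -4[3]-1
~ p5 O@[5]: -2[3]-1 -3[2]-1 -4[1]+1*
~ p6 X@[1] terminal -1; root [17] d10
compare (X): move=+1 vs pass=-1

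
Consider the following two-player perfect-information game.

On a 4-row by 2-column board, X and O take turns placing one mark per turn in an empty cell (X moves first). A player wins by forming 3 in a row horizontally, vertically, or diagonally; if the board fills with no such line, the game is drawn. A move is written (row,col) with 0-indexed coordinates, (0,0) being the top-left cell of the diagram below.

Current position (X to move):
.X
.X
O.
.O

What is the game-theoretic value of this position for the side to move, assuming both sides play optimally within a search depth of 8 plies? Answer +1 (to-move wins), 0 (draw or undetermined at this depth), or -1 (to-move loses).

value(.X/.X/O./.O, X) = +1

p1 X@[.X/.X/O./.O]: (0,0)[XX/.X/O./.O]+0 (1,0)[.X/XX/O./.O]+0 (2,1)[.X/.X/OX/.O]+1* (3,0)[.X/.X/O./XO]+0
p2 O@[.X/.X/OX/.O] terminal -1; root [.X/.X/O./.O] d8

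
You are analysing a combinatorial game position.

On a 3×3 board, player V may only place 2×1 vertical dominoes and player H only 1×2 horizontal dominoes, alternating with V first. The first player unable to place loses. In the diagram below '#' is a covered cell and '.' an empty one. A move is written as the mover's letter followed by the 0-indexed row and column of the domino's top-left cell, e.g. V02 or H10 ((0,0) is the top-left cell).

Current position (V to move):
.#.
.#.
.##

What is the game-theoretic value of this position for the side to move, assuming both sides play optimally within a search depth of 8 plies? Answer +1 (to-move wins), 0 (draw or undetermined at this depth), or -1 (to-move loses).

ply 1, V at .#./.#./.## | V00=+1→##./##./.##*; V02=+1→.##/.##/.##; V10=+1→.#./##./###
ply 2: ##./##./.## is terminal -1 (H); from .#./.#./.## depth 8

value(.#./.#./.##, V) = +1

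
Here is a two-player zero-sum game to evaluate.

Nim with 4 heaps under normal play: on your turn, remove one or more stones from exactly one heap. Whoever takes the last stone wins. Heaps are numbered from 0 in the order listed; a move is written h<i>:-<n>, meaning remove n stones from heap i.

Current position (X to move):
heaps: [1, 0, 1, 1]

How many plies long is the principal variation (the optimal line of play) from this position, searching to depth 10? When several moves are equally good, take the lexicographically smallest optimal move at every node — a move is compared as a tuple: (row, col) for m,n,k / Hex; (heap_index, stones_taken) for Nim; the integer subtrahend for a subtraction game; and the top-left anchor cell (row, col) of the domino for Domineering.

PV length from [(1,0,1,1)]: 3 plies

p1 X@[(1,0,1,1)]: h0:-1[(0,0,1,1)]+1* h2:-1[(1,0,0,1)]+1 h3:-1[(1,0,1,0)]+1
p2 O@[(0,0,1,1)]: h2:-1[(0,0,0,1)]-1* h3:-1[(0,0,1,0)]-1
p3 X@[(0,0,0,1)]: h3:-1[(0,0,0,0)]+1*
p4 O@[(0,0,0,0)] terminal -1; root [(1,0,1,1)] d10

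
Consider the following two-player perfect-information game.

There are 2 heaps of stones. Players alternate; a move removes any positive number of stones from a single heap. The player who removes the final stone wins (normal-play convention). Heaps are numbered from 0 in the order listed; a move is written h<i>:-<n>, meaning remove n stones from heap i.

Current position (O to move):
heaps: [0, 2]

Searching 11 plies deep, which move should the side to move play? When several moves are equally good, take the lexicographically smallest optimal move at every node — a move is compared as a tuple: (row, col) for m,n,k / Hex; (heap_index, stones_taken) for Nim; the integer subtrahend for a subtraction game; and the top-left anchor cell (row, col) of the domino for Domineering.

p1 O@[(0,2)]: h1:-1[(0,1)]-1 h1:-2[(0,0)]+1*
p2 X@[(0,0)] terminal -1; root [(0,2)] d11

O's best at [(0,2)]: h1:-2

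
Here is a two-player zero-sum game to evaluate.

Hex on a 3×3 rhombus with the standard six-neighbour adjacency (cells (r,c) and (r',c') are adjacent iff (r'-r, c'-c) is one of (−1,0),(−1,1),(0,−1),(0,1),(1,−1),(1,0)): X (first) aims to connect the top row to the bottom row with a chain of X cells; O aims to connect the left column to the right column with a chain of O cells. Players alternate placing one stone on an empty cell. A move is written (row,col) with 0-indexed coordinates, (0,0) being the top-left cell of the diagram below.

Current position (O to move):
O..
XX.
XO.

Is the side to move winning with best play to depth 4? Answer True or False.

O winning at [O../XX./XO.]: False

[O../XX./XO.] O move#1: (0,1):-1/OO./XX./XO.*, (0,2):-1/O.O/XX./XO., (1,2):-1/O../XXO/XO., (2,2):-1/O../XX./XOO
[OO./XX./XO.] X move#2: (0,2):+1/OOX/XX./XO.*, (1,2):-1/OO./XXX/XO., (2,2):-1/OO./XX./XOX
[OOX/XX./XO.] end (terminal -1, O#3); searched O../XX./XO. to 4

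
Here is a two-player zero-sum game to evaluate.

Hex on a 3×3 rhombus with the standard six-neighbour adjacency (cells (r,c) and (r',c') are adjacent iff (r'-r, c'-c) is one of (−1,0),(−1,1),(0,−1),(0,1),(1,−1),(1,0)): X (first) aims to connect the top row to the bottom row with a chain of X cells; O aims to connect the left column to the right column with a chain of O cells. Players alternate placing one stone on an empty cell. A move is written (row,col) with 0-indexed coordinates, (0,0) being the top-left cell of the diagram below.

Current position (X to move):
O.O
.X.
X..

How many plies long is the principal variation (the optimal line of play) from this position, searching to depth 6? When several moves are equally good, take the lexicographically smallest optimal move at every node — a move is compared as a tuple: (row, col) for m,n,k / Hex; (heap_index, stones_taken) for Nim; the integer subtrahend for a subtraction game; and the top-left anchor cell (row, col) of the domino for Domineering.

ply 1, X at O.O/.X./X.. | (0,1)=+1→OXO/.X./X..*; (1,0)=-1→O.O/XX./X..; (1,2)=-1→O.O/.XX/X..; (2,1)=-1→O.O/.X./XX.; (2,2)=-1→O.O/.X./X.X
ply 2: OXO/.X./X.. is terminal -1 (O); from O.O/.X./X.. depth 6

PV length from [O.O/.X./X..]: 1 ply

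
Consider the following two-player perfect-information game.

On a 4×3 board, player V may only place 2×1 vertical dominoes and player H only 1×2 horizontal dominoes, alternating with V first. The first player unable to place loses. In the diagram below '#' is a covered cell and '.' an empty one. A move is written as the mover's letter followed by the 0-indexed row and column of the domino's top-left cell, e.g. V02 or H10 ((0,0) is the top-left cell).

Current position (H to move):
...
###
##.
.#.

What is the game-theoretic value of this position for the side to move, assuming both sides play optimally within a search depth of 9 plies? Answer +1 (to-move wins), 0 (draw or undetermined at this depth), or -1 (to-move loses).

p1 H@[.../###/##./.#.]: H00[##./###/##./.#.]-1* H01[.##/###/##./.#.]-1
p2 V@[##./###/##./.#.]: V22[##./###/###/.##]+1*
p3 H@[##./###/###/.##] terminal -1; root [.../###/##./.#.] d9

value(.../###/##./.#., H) = -1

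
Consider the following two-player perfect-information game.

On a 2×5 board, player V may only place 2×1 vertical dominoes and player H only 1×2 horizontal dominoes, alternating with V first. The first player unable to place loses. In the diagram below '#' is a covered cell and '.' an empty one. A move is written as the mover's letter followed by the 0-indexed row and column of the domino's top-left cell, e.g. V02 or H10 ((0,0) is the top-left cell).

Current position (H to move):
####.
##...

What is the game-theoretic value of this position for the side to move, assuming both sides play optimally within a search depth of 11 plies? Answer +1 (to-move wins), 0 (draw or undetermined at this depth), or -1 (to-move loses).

p1 H@[####./##...]: H12[####./####.]-1 H13[####./##.##]+1*
p2 V@[####./##.##] terminal -1; root [####./##...] d11

value(####./##..., H) = +1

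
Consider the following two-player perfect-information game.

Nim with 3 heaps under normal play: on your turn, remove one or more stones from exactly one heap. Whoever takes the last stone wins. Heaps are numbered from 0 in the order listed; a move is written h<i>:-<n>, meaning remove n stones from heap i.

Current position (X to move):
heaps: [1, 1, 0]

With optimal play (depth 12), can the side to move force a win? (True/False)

X winning at [(1,1,0)]: False

p1 X@[(1,1,0)]: h0:-1[(0,1,0)]-1* h1:-1[(1,0,0)]-1
p2 O@[(0,1,0)]: h1:-1[(0,0,0)]+1*
p3 X@[(0,0,0)] terminal -1; root [(1,1,0)] d12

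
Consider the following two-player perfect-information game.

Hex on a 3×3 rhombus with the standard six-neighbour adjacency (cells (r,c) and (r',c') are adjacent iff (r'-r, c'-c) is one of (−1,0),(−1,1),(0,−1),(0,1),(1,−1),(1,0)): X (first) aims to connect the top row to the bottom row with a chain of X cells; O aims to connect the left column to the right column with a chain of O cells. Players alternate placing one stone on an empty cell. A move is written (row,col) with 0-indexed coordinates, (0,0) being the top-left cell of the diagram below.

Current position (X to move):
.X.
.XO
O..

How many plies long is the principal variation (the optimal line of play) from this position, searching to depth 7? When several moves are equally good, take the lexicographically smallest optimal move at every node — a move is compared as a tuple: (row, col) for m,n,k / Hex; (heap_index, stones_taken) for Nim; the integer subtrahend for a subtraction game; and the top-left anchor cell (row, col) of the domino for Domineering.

p1 X@[.X./.XO/O..]: (0,0)[XX./.XO/O..]-1 (0,2)[.XX/.XO/O..]-1 (1,0)[.X./XXO/O..]-1 (2,1)[.X./.XO/OX.]+1* (2,2)[.X./.XO/O.X]-1
p2 O@[.X./.XO/OX.] terminal -1; root [.X./.XO/O..] d7

PV length from [.X./.XO/O..]: 1 ply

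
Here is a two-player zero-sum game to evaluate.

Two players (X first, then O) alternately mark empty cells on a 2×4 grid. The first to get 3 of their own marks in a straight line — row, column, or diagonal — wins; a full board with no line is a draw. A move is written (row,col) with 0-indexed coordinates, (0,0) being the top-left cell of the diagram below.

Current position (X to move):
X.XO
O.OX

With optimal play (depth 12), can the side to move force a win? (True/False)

ply 1, X at X.XO/O.OX | (0,1)=+1→XXXO/O.OX*; (1,1)=+0→X.XO/OXOX
ply 2: XXXO/O.OX is terminal -1 (O); from X.XO/O.OX depth 12

X winning at [X.XO/O.OX]: True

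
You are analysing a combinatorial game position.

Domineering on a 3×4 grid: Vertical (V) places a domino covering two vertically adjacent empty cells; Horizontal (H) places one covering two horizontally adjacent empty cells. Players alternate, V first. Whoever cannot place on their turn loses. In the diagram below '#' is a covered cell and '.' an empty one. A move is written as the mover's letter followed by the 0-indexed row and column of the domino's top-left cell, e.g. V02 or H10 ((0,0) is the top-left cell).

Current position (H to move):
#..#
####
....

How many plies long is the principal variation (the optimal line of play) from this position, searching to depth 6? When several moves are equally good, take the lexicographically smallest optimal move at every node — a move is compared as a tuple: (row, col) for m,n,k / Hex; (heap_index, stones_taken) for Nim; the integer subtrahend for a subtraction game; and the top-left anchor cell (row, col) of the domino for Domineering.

ply 1, H at #..#/####/.... | H01=+1→####/####/....*; H20=+1→#..#/####/##..; H21=+1→#..#/####/.##.; H22=+1→#..#/####/..##
ply 2: ####/####/.... is terminal -1 (V); from #..#/####/.... depth 6

PV length from [#..#/####/....]: 1 ply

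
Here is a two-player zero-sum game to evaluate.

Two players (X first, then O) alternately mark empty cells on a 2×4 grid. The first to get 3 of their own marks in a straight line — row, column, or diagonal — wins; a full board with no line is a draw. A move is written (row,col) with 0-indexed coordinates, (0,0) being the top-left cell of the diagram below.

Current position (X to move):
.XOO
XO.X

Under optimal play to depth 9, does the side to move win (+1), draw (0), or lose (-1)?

[.XOO/XO.X] X move#1: (0,0):+0/XXOO/XO.X*, (1,2):+0/.XOO/XOXX
[XXOO/XO.X] O move#2: (1,2):+0/XXOO/XOOX*
[XXOO/XOOX] end (terminal +0, X#3); searched .XOO/XO.X to 9

value(.XOO/XO.X, X) = 0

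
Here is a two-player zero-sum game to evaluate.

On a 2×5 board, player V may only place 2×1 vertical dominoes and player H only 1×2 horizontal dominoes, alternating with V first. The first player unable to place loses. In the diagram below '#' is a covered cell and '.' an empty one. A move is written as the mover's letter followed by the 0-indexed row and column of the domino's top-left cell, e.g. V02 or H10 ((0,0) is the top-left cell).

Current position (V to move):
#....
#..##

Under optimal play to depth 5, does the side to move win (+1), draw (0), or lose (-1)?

[#..../#..##] V move#1: V01:-1/##.../##.##, V02:+1/#.#../#.###*
[#.#../#.###] H move#2: H03:-1/#.###/#.###*
[#.###/#.###] V move#3: V01:+1/#####/#####*
[#####/#####] end (terminal -1, H#4); searched #..../#..## to 5

value(#..../#..##, V) = +1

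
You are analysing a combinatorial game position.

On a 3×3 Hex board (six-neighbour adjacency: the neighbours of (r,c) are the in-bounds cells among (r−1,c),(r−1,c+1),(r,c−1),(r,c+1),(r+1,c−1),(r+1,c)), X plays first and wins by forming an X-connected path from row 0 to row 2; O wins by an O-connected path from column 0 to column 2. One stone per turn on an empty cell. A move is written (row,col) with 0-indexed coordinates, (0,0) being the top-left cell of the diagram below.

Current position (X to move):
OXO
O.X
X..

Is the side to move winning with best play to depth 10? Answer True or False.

X winning at [OXO/O.X/X..]: True

ply 1, X at OXO/O.X/X.. | (1,1)=+1→OXO/OXX/X..*; (2,1)=-1→OXO/O.X/XX.; (2,2)=-1→OXO/O.X/X.X
ply 2: OXO/OXX/X.. is terminal -1 (O); from OXO/O.X/X.. depth 10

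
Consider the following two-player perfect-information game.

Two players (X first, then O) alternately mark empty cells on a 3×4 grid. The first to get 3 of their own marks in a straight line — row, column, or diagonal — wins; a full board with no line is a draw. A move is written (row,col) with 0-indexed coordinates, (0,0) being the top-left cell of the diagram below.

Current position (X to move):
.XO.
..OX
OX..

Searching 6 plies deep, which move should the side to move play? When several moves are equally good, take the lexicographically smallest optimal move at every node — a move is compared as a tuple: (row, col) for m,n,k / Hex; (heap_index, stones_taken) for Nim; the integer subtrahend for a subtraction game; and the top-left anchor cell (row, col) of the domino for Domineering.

X's best at [.XO./..OX/OX..]: (1,1)

p1 X@[.XO./..OX/OX..]: (0,0)[XXO./..OX/OX..]-1 (0,3)[.XOX/..OX/OX..]-1 (1,0)[.XO./X.OX/OX..]-1 (1,1)[.XO./.XOX/OX..]+1* (2,2)[.XO./..OX/OXX.]-1 (2,3)[.XO./..OX/OX.X]-1
p2 O@[.XO./.XOX/OX..] terminal -1; root [.XO./..OX/OX..] d6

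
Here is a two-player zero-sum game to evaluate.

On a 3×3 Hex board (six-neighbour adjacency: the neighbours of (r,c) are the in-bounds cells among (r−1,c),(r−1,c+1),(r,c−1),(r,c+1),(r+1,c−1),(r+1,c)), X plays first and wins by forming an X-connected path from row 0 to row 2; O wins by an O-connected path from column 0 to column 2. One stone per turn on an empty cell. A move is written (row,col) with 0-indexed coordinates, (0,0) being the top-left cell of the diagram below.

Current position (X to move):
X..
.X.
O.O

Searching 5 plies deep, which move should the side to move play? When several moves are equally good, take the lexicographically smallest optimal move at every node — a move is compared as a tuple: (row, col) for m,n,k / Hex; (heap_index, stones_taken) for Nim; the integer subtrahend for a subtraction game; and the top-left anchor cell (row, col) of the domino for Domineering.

X's best at [X../.X./O.O]: (2,1)

ply 1, X at X../.X./O.O | (0,1)=-1→XX./.X./O.O; (0,2)=-1→X.X/.X./O.O; (1,0)=-1→X../XX./O.O; (1,2)=-1→X../.XX/O.O; (2,1)=+1→X../.X./OXO*
ply 2, O at X../.X./OXO | (0,1)=-1→XO./.X./OXO*; (0,2)=-1→X.O/.X./OXO; (1,0)=-1→X../OX./OXO; (1,2)=-1→X../.XO/OXO
ply 3, X at XO./.X./OXO | (0,2)=+1→XOX/.X./OXO*; (1,0)=+1→XO./XX./OXO; (1,2)=+1→XO./.XX/OXO
ply 4: XOX/.X./OXO is terminal -1 (O); from X../.X./O.O depth 5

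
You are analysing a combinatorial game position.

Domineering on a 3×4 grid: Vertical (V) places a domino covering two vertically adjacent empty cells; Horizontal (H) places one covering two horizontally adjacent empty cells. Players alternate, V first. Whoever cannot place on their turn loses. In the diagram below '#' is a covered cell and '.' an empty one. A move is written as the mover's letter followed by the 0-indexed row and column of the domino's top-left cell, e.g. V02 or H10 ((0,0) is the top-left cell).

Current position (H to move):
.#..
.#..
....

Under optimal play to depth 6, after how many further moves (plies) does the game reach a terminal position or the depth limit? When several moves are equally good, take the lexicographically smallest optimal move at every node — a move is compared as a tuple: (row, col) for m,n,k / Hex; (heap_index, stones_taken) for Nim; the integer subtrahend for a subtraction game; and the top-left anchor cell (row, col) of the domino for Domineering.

PV length from [.#../.#../....]: 3 plies

[.#../.#../....] H move#1: H02:-1/.###/.#../...., H12:+1/.#../.###/....*, H20:-1/.#../.#../##.., H21:-1/.#../.#../.##., H22:-1/.#../.#../..##
[.#../.###/....] V move#2: V00:-1/##../####/....*, V10:-1/.#../####/#...
[##../####/....] H move#3: H02:+1/####/####/....*, H20:+1/##../####/##.., H21:+1/##../####/.##., H22:+1/##../####/..##
[####/####/....] end (terminal -1, V#4); searched .#../.#../.... to 6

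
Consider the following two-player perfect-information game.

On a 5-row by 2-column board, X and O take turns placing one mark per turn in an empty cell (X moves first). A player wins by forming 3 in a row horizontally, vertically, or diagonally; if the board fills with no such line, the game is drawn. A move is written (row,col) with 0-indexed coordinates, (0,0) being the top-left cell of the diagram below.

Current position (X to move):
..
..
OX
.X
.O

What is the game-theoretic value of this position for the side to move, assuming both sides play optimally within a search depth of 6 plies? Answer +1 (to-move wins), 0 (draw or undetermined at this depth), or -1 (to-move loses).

[../../OX/.X/.O] X move#1: (0,0):+0/X./../OX/.X/.O, (0,1):+0/.X/../OX/.X/.O, (1,0):+0/../X./OX/.X/.O, (1,1):+1/../.X/OX/.X/.O*, (3,0):+0/../../OX/XX/.O, (4,0):+0/../../OX/.X/XO
[../.X/OX/.X/.O] end (terminal -1, O#2); searched ../../OX/.X/.O to 6

value(../../OX/.X/.O, X) = +1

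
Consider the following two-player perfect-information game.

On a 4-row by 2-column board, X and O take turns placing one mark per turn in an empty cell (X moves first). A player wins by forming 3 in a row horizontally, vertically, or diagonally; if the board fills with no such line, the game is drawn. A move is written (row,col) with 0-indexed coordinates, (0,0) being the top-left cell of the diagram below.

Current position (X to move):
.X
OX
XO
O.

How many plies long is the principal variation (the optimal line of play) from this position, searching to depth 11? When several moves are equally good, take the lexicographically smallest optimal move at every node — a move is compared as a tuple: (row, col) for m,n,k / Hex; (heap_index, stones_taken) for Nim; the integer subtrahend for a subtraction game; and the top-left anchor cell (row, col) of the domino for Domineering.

[.X/OX/XO/O.] X move#1: (0,0):+0/XX/OX/XO/O.*, (3,1):+0/.X/OX/XO/OX
[XX/OX/XO/O.] O move#2: (3,1):+0/XX/OX/XO/OO*
[XX/OX/XO/OO] end (terminal +0, X#3); searched .X/OX/XO/O. to 11

PV length from [.X/OX/XO/O.]: 2 plies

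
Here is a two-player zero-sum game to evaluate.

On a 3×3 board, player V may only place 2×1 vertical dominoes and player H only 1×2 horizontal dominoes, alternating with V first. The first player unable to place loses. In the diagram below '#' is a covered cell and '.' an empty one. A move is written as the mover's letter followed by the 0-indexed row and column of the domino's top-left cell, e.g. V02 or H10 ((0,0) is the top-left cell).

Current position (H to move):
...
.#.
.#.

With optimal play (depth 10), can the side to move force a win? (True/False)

p1 H@[.../.#./.#.]: H00[##./.#./.#.]-1* H01[.##/.#./.#.]-1
p2 V@[##./.#./.#.]: V02[###/.##/.#.]+1* V10[##./##./##.]+1 V12[##./.##/.##]+1
p3 H@[###/.##/.#.] terminal -1; root [.../.#./.#.] d10

H winning at [.../.#./.#.]: False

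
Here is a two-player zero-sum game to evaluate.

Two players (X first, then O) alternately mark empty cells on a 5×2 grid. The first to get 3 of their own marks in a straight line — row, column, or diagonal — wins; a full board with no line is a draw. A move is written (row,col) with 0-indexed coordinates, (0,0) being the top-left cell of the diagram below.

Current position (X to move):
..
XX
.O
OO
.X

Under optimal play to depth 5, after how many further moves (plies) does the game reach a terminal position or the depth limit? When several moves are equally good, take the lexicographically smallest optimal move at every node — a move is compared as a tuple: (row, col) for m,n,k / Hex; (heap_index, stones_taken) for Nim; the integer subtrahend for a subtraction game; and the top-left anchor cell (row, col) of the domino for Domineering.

ply 1, X at ../XX/.O/OO/.X | (0,0)=+0→X./XX/.O/OO/.X*; (0,1)=+0→.X/XX/.O/OO/.X; (2,0)=+0→../XX/XO/OO/.X; (4,0)=+0→../XX/.O/OO/XX
ply 2, O at X./XX/.O/OO/.X | (0,1)=-1→XO/XX/.O/OO/.X; (2,0)=+0→X./XX/OO/OO/.X*; (4,0)=-1→X./XX/.O/OO/OX
ply 3, X at X./XX/OO/OO/.X | (0,1)=-1→XX/XX/OO/OO/.X; (4,0)=+0→X./XX/OO/OO/XX*
ply 4, O at X./XX/OO/OO/XX | (0,1)=+0→XO/XX/OO/OO/XX*
ply 5: XO/XX/OO/OO/XX is terminal +0 (X); from ../XX/.O/OO/.X depth 5

PV length from [../XX/.O/OO/.X]: 4 plies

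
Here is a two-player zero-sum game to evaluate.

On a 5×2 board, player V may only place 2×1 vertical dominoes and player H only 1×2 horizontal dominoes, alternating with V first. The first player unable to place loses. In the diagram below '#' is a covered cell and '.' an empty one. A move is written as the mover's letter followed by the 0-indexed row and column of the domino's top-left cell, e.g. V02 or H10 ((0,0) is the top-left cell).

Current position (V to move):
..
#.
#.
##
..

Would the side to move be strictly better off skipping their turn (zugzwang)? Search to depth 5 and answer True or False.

zugzwang(../#./#./##/.., V) = False

ply 1, V at ../#./#./##/.. | V01=-1→.#/##/#./##/..*; V11=-1→../##/##/##/..
ply 2, H at .#/##/#./##/.. | H40=+1→.#/##/#./##/##*
ply 3: .#/##/#./##/## is terminal -1 (V); from ../#./#./##/.. depth 5
pass branch (H moves first from the same position):
  | ply 1, H at ../#./#./##/.. | H00=+1→##/#./#./##/..*; H40=-1→../#./#./##/##
  | ply 2, V at ##/#./#./##/.. | V11=-1→##/##/##/##/..*
  | ply 3, H at ##/##/##/##/.. | H40=+1→##/##/##/##/##*
  | ply 4: ##/##/##/##/## is terminal -1 (V); from ../#./#./##/.. depth 5
V moving scores -1; V passing scores -1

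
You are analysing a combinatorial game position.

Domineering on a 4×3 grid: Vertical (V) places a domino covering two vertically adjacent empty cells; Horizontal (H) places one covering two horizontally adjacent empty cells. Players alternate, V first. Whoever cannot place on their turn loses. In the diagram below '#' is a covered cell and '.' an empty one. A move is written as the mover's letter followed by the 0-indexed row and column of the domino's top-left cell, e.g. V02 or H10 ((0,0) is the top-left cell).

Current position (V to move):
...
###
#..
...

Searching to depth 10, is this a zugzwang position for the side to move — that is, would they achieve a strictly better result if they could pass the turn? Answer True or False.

zugzwang(.../###/#../..., V) = False

p1 V@[.../###/#../...]: V21[.../###/##./.#.]+1* V22[.../###/#.#/..#]-1
p2 H@[.../###/##./.#.]: H00[##./###/##./.#.]-1* H01[.##/###/##./.#.]-1
p3 V@[##./###/##./.#.]: V22[##./###/###/.##]+1*
p4 H@[##./###/###/.##] terminal -1; root [.../###/#../...] d10
if V skipped the turn, H would face:
~ p1 H@[.../###/#../...]: H00[##./###/#../...]-1 H01[.##/###/#../...]-1 H21[.../###/###/...]+1* H30[.../###/#../##.]+1 H31[.../###/#../.##]+1
~ p2 V@[.../###/###/...] terminal -1; root [.../###/#../...] d10
compare (V): move=+1 vs pass=-1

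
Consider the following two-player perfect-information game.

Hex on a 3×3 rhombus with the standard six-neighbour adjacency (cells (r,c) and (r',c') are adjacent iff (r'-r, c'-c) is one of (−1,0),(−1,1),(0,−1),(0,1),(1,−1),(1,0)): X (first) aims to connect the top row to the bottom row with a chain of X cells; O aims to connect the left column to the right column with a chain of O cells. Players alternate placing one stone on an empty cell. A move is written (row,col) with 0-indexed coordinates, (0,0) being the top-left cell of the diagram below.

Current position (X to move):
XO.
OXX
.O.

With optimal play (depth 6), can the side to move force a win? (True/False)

p1 X@[XO./OXX/.O.]: (0,2)[XOX/OXX/.O.]+1* (2,0)[XO./OXX/XO.]-1 (2,2)[XO./OXX/.OX]-1
p2 O@[XOX/OXX/.O.]: (2,0)[XOX/OXX/OO.]-1* (2,2)[XOX/OXX/.OO]-1
p3 X@[XOX/OXX/OO.]: (2,2)[XOX/OXX/OOX]+1*
p4 O@[XOX/OXX/OOX] terminal -1; root [XO./OXX/.O.] d6

X winning at [XO./OXX/.O.]: True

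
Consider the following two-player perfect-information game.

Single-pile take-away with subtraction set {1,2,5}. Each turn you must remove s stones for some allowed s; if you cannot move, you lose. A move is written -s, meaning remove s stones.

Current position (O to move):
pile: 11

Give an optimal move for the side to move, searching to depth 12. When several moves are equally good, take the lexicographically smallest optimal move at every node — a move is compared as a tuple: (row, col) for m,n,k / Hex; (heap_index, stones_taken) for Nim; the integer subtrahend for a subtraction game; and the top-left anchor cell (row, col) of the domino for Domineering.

O's best at [11]: -2

ply 1, O at 11 | -1=-1→10; -2=+1→9*; -5=+1→6
ply 2, X at 9 | -1=-1→8*; -2=-1→7; -5=-1→4
ply 3, O at 8 | -1=-1→7; -2=+1→6*; -5=+1→3
ply 4, X at 6 | -1=-1→5*; -2=-1→4; -5=-1→1
ply 5, O at 5 | -1=-1→4; -2=+1→3*; -5=+1→0
ply 6, X at 3 | -1=-1→2*; -2=-1→1
ply 7, O at 2 | -1=-1→1; -2=+1→0*
ply 8: 0 is terminal -1 (X); from 11 depth 12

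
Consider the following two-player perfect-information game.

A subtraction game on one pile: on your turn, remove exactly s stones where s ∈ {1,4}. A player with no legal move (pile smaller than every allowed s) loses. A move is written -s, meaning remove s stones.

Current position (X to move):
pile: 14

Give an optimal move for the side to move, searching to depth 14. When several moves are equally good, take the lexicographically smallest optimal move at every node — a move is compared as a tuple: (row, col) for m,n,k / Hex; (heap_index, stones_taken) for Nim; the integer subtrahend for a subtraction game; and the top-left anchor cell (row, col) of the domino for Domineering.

X's best at [14]: -4

p1 X@[14]: -1[13]-1 -4[10]+1*
p2 O@[10]: -1[9]-1* -4[6]-1
p3 X@[9]: -1[8]-1 -4[5]+1*
p4 O@[5]: -1[4]-1* -4[1]-1
p5 X@[4]: -1[3]-1 -4[0]+1*
p6 O@[0] terminal -1; root [14] d14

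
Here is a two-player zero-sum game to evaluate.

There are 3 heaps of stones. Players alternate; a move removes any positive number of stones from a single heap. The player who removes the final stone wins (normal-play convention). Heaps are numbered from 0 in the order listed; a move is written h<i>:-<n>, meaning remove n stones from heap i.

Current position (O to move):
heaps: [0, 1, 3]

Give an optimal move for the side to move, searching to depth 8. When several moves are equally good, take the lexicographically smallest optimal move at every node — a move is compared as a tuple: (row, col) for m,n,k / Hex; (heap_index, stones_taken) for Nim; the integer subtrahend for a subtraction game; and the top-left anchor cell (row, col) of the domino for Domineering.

p1 O@[(0,1,3)]: h1:-1[(0,0,3)]-1 h2:-1[(0,1,2)]-1 h2:-2[(0,1,1)]+1* h2:-3[(0,1,0)]-1
p2 X@[(0,1,1)]: h1:-1[(0,0,1)]-1* h2:-1[(0,1,0)]-1
p3 O@[(0,0,1)]: h2:-1[(0,0,0)]+1*
p4 X@[(0,0,0)] terminal -1; root [(0,1,3)] d8

O's best at [(0,1,3)]: h2:-2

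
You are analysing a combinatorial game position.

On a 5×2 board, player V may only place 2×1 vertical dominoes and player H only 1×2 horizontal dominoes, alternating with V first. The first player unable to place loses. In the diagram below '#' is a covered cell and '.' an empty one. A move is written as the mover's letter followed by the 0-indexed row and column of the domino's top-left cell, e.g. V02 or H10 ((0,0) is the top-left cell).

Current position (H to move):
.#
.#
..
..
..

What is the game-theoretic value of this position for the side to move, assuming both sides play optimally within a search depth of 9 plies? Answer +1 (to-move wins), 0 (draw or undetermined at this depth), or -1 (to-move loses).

value(.#/.#/../../.., H) = +1

ply 1, H at .#/.#/../../.. | H20=-1→.#/.#/##/../..; H30=+1→.#/.#/../##/..*; H40=-1→.#/.#/../../##
ply 2, V at .#/.#/../##/.. | V00=-1→##/##/../##/..*; V10=-1→.#/##/#./##/..
ply 3, H at ##/##/../##/.. | H20=+1→##/##/##/##/..*; H40=+1→##/##/../##/##
ply 4: ##/##/##/##/.. is terminal -1 (V); from .#/.#/../../.. depth 9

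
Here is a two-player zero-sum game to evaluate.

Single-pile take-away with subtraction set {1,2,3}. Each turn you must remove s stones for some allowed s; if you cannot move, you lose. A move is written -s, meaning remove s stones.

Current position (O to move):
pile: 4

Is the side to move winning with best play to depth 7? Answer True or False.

O winning at [4]: False

p1 O@[4]: -1[3]-1* -2[2]-1 -3[1]-1
p2 X@[3]: -1[2]-1 -2[1]-1 -3[0]+1*
p3 O@[0] terminal -1; root [4] d7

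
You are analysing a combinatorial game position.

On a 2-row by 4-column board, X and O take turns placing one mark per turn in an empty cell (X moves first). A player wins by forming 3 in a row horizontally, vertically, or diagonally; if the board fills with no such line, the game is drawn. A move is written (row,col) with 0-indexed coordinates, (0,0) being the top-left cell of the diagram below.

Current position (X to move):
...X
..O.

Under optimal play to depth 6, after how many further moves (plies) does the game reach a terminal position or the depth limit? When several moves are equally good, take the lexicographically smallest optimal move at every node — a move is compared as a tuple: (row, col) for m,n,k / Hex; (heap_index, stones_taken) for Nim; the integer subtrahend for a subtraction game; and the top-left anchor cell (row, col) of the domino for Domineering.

PV length from [...X/..O.]: 6 plies

ply 1, X at ...X/..O. | (0,0)=-1→X..X/..O.; (0,1)=+0→.X.X/..O.*; (0,2)=+0→..XX/..O.; (1,0)=+0→...X/X.O.; (1,1)=+0→...X/.XO.; (1,3)=+0→...X/..OX
ply 2, O at .X.X/..O. | (0,0)=-1→OX.X/..O.; (0,2)=+0→.XOX/..O.*; (1,0)=-1→.X.X/O.O.; (1,1)=-1→.X.X/.OO.; (1,3)=-1→.X.X/..OO
ply 3, X at .XOX/..O. | (0,0)=-1→XXOX/..O.; (1,0)=+0→.XOX/X.O.*; (1,1)=+0→.XOX/.XO.; (1,3)=+0→.XOX/..OX
ply 4, O at .XOX/X.O. | (0,0)=+0→OXOX/X.O.*; (1,1)=+0→.XOX/XOO.; (1,3)=+0→.XOX/X.OO
ply 5, X at OXOX/X.O. | (1,1)=+0→OXOX/XXO.*; (1,3)=+0→OXOX/X.OX
ply 6, O at OXOX/XXO. | (1,3)=+0→OXOX/XXOO*
ply 7: OXOX/XXOO is terminal +0 (X); from ...X/..O. depth 6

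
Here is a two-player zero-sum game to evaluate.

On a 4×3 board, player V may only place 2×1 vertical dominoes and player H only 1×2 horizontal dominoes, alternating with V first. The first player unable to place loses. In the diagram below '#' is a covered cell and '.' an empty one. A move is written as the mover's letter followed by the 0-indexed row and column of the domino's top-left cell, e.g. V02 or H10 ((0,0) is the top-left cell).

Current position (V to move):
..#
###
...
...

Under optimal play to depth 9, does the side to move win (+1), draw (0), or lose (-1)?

p1 V@[..#/###/.../...]: V20[..#/###/#../#..]-1 V21[..#/###/.#./.#.]+1* V22[..#/###/..#/..#]-1
p2 H@[..#/###/.#./.#.]: H00[###/###/.#./.#.]-1*
p3 V@[###/###/.#./.#.]: V20[###/###/##./##.]+1* V22[###/###/.##/.##]+1
p4 H@[###/###/##./##.] terminal -1; root [..#/###/.../...] d9

value(..#/###/.../..., V) = +1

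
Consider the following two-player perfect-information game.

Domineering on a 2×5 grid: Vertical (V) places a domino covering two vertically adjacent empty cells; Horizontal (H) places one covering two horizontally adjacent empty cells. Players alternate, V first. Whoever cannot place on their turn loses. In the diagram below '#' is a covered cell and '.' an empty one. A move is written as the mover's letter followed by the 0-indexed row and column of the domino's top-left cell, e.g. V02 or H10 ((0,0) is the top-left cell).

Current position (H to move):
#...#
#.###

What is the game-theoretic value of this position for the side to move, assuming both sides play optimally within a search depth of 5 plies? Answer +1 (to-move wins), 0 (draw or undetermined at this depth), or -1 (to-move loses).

p1 H@[#...#/#.###]: H01[###.#/#.###]+1* H02[#.###/#.###]-1
p2 V@[###.#/#.###] terminal -1; root [#...#/#.###] d5

value(#...#/#.###, H) = +1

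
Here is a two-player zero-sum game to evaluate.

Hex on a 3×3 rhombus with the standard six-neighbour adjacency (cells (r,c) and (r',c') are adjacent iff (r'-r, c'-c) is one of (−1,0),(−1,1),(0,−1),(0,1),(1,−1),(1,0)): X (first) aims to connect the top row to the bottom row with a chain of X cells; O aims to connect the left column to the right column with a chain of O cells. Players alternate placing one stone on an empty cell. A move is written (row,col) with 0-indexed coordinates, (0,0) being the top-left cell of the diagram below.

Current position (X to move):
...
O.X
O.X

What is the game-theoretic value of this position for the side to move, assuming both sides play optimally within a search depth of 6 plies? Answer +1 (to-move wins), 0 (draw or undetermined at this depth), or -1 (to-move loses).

[.../O.X/O.X] X move#1: (0,0):-1/X../O.X/O.X, (0,1):+1/.X./O.X/O.X*, (0,2):+1/..X/O.X/O.X, (1,1):+1/.../OXX/O.X, (2,1):-1/.../O.X/OXX
[.X./O.X/O.X] O move#2: (0,0):-1/OX./O.X/O.X*, (0,2):-1/.XO/O.X/O.X, (1,1):-1/.X./OOX/O.X, (2,1):-1/.X./O.X/OOX
[OX./O.X/O.X] X move#3: (0,2):+1/OXX/O.X/O.X*, (1,1):+1/OX./OXX/O.X, (2,1):+1/OX./O.X/OXX
[OXX/O.X/O.X] end (terminal -1, O#4); searched .../O.X/O.X to 6

value(.../O.X/O.X, X) = +1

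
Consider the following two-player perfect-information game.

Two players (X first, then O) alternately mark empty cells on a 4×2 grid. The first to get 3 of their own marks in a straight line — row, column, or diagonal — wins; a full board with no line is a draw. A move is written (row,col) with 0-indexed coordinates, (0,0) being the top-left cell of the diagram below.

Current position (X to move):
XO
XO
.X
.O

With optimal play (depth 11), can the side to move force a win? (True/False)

[XO/XO/.X/.O] X move#1: (2,0):+1/XO/XO/XX/.O*, (3,0):+0/XO/XO/.X/XO
[XO/XO/XX/.O] end (terminal -1, O#2); searched XO/XO/.X/.O to 11

X winning at [XO/XO/.X/.O]: True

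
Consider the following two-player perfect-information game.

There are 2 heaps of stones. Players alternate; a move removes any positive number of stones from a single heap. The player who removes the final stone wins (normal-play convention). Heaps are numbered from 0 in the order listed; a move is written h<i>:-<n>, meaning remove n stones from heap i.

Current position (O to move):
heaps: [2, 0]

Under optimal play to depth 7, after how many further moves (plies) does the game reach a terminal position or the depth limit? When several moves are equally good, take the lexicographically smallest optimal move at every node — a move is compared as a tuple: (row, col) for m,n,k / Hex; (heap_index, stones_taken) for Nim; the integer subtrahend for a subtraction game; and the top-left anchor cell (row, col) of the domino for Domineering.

p1 O@[(2,0)]: h0:-1[(1,0)]-1 h0:-2[(0,0)]+1*
p2 X@[(0,0)] terminal -1; root [(2,0)] d7

PV length from [(2,0)]: 1 ply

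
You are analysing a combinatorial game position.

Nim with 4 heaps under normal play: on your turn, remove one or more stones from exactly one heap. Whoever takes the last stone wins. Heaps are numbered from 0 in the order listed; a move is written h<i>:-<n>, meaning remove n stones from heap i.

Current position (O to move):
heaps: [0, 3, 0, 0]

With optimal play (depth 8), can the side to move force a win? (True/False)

ply 1, O at (0,3,0,0) | h1:-1=-1→(0,2,0,0); h1:-2=-1→(0,1,0,0); h1:-3=+1→(0,0,0,0)*
ply 2: (0,0,0,0) is terminal -1 (X); from (0,3,0,0) depth 8

O winning at [(0,3,0,0)]: True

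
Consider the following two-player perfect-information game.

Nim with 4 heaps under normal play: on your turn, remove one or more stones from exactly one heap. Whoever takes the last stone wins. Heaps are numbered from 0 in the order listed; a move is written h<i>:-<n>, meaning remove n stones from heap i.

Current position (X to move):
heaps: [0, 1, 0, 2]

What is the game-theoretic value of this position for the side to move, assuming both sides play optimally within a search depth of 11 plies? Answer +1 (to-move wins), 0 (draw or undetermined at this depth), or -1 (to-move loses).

ply 1, X at (0,1,0,2) | h1:-1=-1→(0,0,0,2); h3:-1=+1→(0,1,0,1)*; h3:-2=-1→(0,1,0,0)
ply 2, O at (0,1,0,1) | h1:-1=-1→(0,0,0,1)*; h3:-1=-1→(0,1,0,0)
ply 3, X at (0,0,0,1) | h3:-1=+1→(0,0,0,0)*
ply 4: (0,0,0,0) is terminal -1 (O); from (0,1,0,2) depth 11

value((0,1,0,2), X) = +1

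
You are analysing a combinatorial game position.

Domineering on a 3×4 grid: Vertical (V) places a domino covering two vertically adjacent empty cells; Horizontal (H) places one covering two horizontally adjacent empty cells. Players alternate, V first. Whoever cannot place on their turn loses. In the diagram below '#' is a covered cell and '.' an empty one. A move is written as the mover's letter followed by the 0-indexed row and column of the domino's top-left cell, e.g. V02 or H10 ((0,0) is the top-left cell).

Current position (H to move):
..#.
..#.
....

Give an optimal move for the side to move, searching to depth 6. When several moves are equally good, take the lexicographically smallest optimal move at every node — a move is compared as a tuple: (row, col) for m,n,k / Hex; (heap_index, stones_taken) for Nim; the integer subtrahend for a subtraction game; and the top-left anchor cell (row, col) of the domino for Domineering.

p1 H@[..#./..#./....]: H00[###./..#./....]-1 H10[..#./###./....]+1* H20[..#./..#./##..]-1 H21[..#./..#./.##.]-1 H22[..#./..#./..##]-1
p2 V@[..#./###./....]: V03[..##/####/....]-1* V13[..#./####/...#]-1
p3 H@[..##/####/....]: H00[####/####/....]+1* H20[..##/####/##..]+1 H21[..##/####/.##.]+1 H22[..##/####/..##]+1
p4 V@[####/####/....] terminal -1; root [..#./..#./....] d6

H's best at [..#./..#./....]: H10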